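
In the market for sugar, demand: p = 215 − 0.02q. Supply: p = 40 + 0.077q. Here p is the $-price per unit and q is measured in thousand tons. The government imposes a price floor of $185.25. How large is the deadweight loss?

Competitive equilibrium: 215 − 0.02q = 40 + 0.077q → q* = 1804.1237, p* = 178.9175.
At the floor p = 185.25, quantity demanded = (215 − 185.25)/0.02 = 1487.5.
Sellers' marginal cost at q' = 1487.5: 40 + 0.077·1487.5 = 154.5375.
Δq = 1804.1237 − 1487.5 = 316.6237; wedge = 185.25 − 154.5375 = 30.7125.
DWL = ½ × 316.6237 × 30.7125 = $4862.15 thousand.

$4862.15 thousand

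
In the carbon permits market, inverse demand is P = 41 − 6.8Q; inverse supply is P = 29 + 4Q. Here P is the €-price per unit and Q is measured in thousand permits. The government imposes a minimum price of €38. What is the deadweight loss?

€2.42 thousand

Competitive equilibrium: 41 − 6.8Q = 29 + 4Q → Q* = 1.1111, P* = 33.4444.
At the floor P = 38, quantity demanded = (41 − 38)/6.8 = 0.4412.
Sellers' marginal cost at Q' = 0.4412: 29 + 4·0.4412 = 30.7648.
ΔQ = 1.1111 − 0.4412 = 0.6699; wedge = 38 − 30.7648 = 7.2352.
Deadweight loss = ½ × 0.6699 × 7.2352 = €2.42 thousand.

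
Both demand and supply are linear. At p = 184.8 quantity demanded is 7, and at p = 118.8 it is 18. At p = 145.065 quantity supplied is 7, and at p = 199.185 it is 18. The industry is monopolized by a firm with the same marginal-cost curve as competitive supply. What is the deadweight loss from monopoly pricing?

77.71

Demand slope = (118.8 − 184.8)/(18 − 7) = −6, so p = 226.8 − 6q.
Supply slope = (199.185 − 145.065)/(18 − 7) = 4.92, so p = 110.625 + 4.92q.
Competitive equilibrium: 226.8 − 6q = 110.625 + 4.92q → q* = 10.6387, p* = 162.9676.
Marginal revenue: MR = 226.8 − 12q. Set MR = MC: 226.8 − 12q = 110.625 + 4.92q → q_m = 6.8661.
Price p_m = 226.8 − 6·6.8661 = 185.6034; MC(q_m) = 110.625 + 4.92·6.8661 = 144.4062.
Competitive q* = 10.6387, so Δq = 3.7726; wedge = 185.6034 − 144.4062 = 41.1972.
Deadweight loss = ½ × 3.7726 × 41.1972 = 77.71.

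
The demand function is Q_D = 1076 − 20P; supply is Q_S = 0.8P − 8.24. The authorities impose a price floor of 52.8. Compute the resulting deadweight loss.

117.79

In inverse form: demand P = 53.8 − 0.05Q, supply P = 10.3 + 1.25Q.
Competitive equilibrium: 53.8 − 0.05Q = 10.3 + 1.25Q → Q* = 33.4615, P* = 52.1269.
At the floor P = 52.8, quantity demanded = (53.8 − 52.8)/0.05 = 20.
Sellers' marginal cost at Q' = 20: 10.3 + 1.25·20 = 35.3.
ΔQ = 33.4615 − 20 = 13.4615; wedge = 52.8 − 35.3 = 17.5.
Deadweight loss = ½ × 13.4615 × 17.5 = 117.79.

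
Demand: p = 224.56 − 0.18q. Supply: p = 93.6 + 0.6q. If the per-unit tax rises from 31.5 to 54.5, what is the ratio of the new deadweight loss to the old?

2.993

Competitive equilibrium: 224.56 − 0.18q = 93.6 + 0.6q → q* = 167.8974, p* = 194.3385.
For a per-unit tax t: Δq = t/0.78, so DWL = ½·t·(t/0.78) = t²/1.56.
At t = 31.5: DWL = 636.058. At t = 54.5: DWL = 1904.006.
Ratio = (54.5/31.5)² = 2.993.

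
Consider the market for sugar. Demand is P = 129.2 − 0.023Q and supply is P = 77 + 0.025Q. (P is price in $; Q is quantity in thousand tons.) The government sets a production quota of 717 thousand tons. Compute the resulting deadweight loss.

Competitive equilibrium: 129.2 − 0.023Q = 77 + 0.025Q → Q* = 1087.5, P* = 104.1875.
At Q = 717: demand price = 129.2 − 0.023·717 = 112.709; supply price = 77 + 0.025·717 = 94.925.
ΔQ = 1087.5 − 717 = 370.5; wedge = 112.709 − 94.925 = 17.784.
DWL = ½ × 370.5 × 17.784 = $3294.486 thousand.

$3294.486 thousand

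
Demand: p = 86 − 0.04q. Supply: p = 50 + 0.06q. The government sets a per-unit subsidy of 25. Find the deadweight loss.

3125

Competitive equilibrium: 86 − 0.04q = 50 + 0.06q → q* = 360, p* = 71.6.
The subsidy lowers effective supply by 25: p = 25 + 0.06q.
New quantity: 86 − 0.04q = 25 + 0.06q → q' = 610.
Overproduction Δq = 610 − 360 = 250; wedge = subsidy = 25.
DWL = ½ × 250 × 25 = 3125.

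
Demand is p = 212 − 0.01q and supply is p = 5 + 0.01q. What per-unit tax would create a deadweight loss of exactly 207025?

91

Competitive equilibrium: 212 − 0.01q = 5 + 0.01q → q* = 10350, p* = 108.5.
A tax t gives Δq = t/0.02 and wedge t, so DWL = t²/0.04.
t²/0.04 = 207025 → t² = 8281 → t = 91.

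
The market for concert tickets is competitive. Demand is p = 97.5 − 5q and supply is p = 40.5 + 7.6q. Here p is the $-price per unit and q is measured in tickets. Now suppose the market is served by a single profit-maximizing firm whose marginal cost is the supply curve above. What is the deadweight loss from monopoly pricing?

Competitive equilibrium: 97.5 − 5q = 40.5 + 7.6q → q* = 4.5238, p* = 74.881.
Marginal revenue: MR = 97.5 − 10q. Set MR = MC: 97.5 − 10q = 40.5 + 7.6q → q_m = 3.2386.
Price p_m = 97.5 − 5·3.2386 = 81.307; MC(q_m) = 40.5 + 7.6·3.2386 = 65.1134.
Competitive q* = 4.5238, so Δq = 1.2852; wedge = 81.307 − 65.1134 = 16.1936.
Deadweight loss = ½ × 1.2852 × 16.1936 = $10.41.

$10.41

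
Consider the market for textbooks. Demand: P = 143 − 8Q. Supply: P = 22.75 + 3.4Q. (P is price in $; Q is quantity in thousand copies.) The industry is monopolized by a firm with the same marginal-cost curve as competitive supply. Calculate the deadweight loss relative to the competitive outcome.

$107.85 thousand

Competitive equilibrium: 143 − 8Q = 22.75 + 3.4Q → Q* = 10.54825, P* = 58.61404.
Marginal revenue: MR = 143 − 16Q. Set MR = MC: 143 − 16Q = 22.75 + 3.4Q → Q_m = 6.19845.
Price P_m = 143 − 8·6.19845 = 93.4124; MC(Q_m) = 22.75 + 3.4·6.19845 = 43.82473.
Competitive Q* = 10.54825, so ΔQ = 4.3498; wedge = 93.4124 − 43.82473 = 49.58767.
Welfare loss = ½ × 4.3498 × 49.58767 = $107.85 thousand.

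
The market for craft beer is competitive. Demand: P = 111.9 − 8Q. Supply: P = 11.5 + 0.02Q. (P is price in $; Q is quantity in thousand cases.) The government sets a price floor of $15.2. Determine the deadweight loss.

$0.75 thousand

Competitive equilibrium: 111.9 − 8Q = 11.5 + 0.02Q → Q* = 12.5187, P* = 11.7504.
At the floor P = 15.2, quantity demanded = (111.9 − 15.2)/8 = 12.0875.
Sellers' marginal cost at Q' = 12.0875: 11.5 + 0.02·12.0875 = 11.7418.
ΔQ = 12.5187 − 12.0875 = 0.4312; wedge = 15.2 − 11.7418 = 3.4582.
Welfare loss = ½ × 0.4312 × 3.4582 = $0.75 thousand.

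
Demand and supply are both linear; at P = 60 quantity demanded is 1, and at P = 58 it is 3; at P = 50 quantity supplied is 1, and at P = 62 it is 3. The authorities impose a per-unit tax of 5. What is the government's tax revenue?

Demand slope = (58 − 60)/(3 − 1) = −1, so P = 61 − Q.
Supply slope = (62 − 50)/(3 − 1) = 6, so P = 44 + 6Q.
Competitive equilibrium: 61 − Q = 44 + 6Q → Q* = 2.4286, P* = 58.5714.
With the tax, the buyer price exceeds the seller price by 5: (61 − Q) − (44 + 6Q) = 5 → Q' = 1.7143.
Tax revenue = 5 × 1.7143 = 8.57.

8.57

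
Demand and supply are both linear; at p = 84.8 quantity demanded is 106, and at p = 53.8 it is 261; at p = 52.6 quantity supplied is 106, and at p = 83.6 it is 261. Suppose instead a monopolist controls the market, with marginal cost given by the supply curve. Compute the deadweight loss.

772.94

Demand slope = (53.8 − 84.8)/(261 − 106) = −0.2, so p = 106 − 0.2q.
Supply slope = (83.6 − 52.6)/(261 − 106) = 0.2, so p = 31.4 + 0.2q.
Competitive equilibrium: 106 − 0.2q = 31.4 + 0.2q → q* = 186.5, p* = 68.7.
Marginal revenue: MR = 106 − 0.4q. Set MR = MC: 106 − 0.4q = 31.4 + 0.2q → q_m = 124.3333.
Price p_m = 106 − 0.2·124.3333 = 81.1333; MC(q_m) = 31.4 + 0.2·124.3333 = 56.2667.
Competitive q* = 186.5, so Δq = 62.1667; wedge = 81.1333 − 56.2667 = 24.8666.
The triangle = ½ × 62.1667 × 24.8666 = 772.94.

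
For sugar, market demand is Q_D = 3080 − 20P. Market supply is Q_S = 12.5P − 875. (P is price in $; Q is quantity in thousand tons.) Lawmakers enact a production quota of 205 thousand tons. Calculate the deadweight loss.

In inverse form: demand P = 154 − 0.05Q, supply P = 70 + 0.08Q.
Competitive equilibrium: 154 − 0.05Q = 70 + 0.08Q → Q* = 646.1538, P* = 121.6923.
At Q = 205: demand price = 154 − 0.05·205 = 143.75; supply price = 70 + 0.08·205 = 86.4.
ΔQ = 646.1538 − 205 = 441.1538; wedge = 143.75 − 86.4 = 57.35.
The triangle = ½ × 441.1538 × 57.35 = $12650.09 thousand.

$12650.09 thousand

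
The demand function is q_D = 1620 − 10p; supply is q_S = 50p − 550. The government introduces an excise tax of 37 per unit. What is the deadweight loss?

5704.17

In inverse form: demand p = 162 − 0.1q, supply p = 11 + 0.02q.
Competitive equilibrium: 162 − 0.1q = 11 + 0.02q → q* = 1258.3333, p* = 36.1667.
With the tax, the buyer price exceeds the seller price by 37: (162 − 0.1q) − (11 + 0.02q) = 37 → q' = 950.
Δq = 1258.3333 − 950 = 308.3333; the wedge equals the tax, 37.
Deadweight loss = ½ × 308.3333 × 37 = 5704.17.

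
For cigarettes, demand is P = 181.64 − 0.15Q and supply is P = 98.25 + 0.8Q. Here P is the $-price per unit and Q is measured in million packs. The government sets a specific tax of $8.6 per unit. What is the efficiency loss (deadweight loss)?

$38.93 million

Competitive equilibrium: 181.64 − 0.15Q = 98.25 + 0.8Q → Q* = 87.7789, P* = 168.4732.
With the tax, the buyer price exceeds the seller price by 8.6: (181.64 − 0.15Q) − (98.25 + 0.8Q) = 8.6 → Q' = 78.7263.
ΔQ = 87.7789 − 78.7263 = 9.0526; the wedge equals the tax, 8.6.
DWL = ½ × 9.0526 × 8.6 = $38.93 million.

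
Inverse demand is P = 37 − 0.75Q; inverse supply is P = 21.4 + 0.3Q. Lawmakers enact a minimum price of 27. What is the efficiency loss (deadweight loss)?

1.22

Competitive equilibrium: 37 − 0.75Q = 21.4 + 0.3Q → Q* = 14.8571, P* = 25.8571.
At the floor P = 27, quantity demanded = (37 − 27)/0.75 = 13.3333.
Sellers' marginal cost at Q' = 13.3333: 21.4 + 0.3·13.3333 = 25.4.
ΔQ = 14.8571 − 13.3333 = 1.5238; wedge = 27 − 25.4 = 1.6.
DWL = ½ × 1.5238 × 1.6 = 1.22.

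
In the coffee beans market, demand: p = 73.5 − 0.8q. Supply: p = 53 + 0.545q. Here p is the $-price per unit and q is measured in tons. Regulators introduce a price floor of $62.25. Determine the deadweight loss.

Competitive equilibrium: 73.5 − 0.8q = 53 + 0.545q → q* = 15.24164, p* = 61.30669.
At the floor p = 62.25, quantity demanded = (73.5 − 62.25)/0.8 = 14.0625.
Sellers' marginal cost at q' = 14.0625: 53 + 0.545·14.0625 = 60.66406.
Δq = 15.24164 − 14.0625 = 1.17914; wedge = 62.25 − 60.66406 = 1.58594.
Deadweight loss = ½ × 1.17914 × 1.58594 = $0.94.

$0.94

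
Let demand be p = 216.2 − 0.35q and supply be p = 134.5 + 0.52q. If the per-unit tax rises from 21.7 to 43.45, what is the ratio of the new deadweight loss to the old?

4.009

Competitive equilibrium: 216.2 − 0.35q = 134.5 + 0.52q → q* = 93.908, p* = 183.3322.
For a per-unit tax t: Δq = t/0.87, so DWL = ½·t·(t/0.87) = t²/1.74.
At t = 21.7: DWL = 270.626. At t = 43.45: DWL = 1085.001.
Ratio = (43.45/21.7)² = 4.009.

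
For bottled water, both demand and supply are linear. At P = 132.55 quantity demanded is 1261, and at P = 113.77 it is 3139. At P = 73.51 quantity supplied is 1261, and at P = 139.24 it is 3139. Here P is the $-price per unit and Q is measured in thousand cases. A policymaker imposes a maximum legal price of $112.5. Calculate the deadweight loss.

Demand slope = (113.77 − 132.55)/(3139 − 1261) = −0.01, so P = 145.16 − 0.01Q.
Supply slope = (139.24 − 73.51)/(3139 − 1261) = 0.035, so P = 29.375 + 0.035Q.
Competitive equilibrium: 145.16 − 0.01Q = 29.375 + 0.035Q → Q* = 2573, P* = 119.43.
At the ceiling P = 112.5, quantity supplied = (112.5 − 29.375)/0.035 = 2375.
Willingness to pay at Q' = 2375: 145.16 − 0.01·2375 = 121.41.
ΔQ = 2573 − 2375 = 198; wedge = 121.41 − 112.5 = 8.91.
The triangle = ½ × 198 × 8.91 = $882.09 thousand.

$882.09 thousand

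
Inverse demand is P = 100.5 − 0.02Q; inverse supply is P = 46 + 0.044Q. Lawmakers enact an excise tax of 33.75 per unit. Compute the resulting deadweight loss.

8898.93

Competitive equilibrium: 100.5 − 0.02Q = 46 + 0.044Q → Q* = 851.5625, P* = 83.46875.
With the tax, the buyer price exceeds the seller price by 33.75: (100.5 − 0.02Q) − (46 + 0.044Q) = 33.75 → Q' = 324.21875.
ΔQ = 851.5625 − 324.21875 = 527.34375; the wedge equals the tax, 33.75.
DWL = ½ × 527.34375 × 33.75 = 8898.93.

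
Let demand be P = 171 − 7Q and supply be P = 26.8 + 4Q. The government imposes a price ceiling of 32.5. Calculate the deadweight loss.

750.85

Competitive equilibrium: 171 − 7Q = 26.8 + 4Q → Q* = 13.1091, P* = 79.2364.
At the ceiling P = 32.5, quantity supplied = (32.5 − 26.8)/4 = 1.425.
Willingness to pay at Q' = 1.425: 171 − 7·1.425 = 161.025.
ΔQ = 13.1091 − 1.425 = 11.6841; wedge = 161.025 − 32.5 = 128.525.
DWL = ½ × 11.6841 × 128.525 = 750.85.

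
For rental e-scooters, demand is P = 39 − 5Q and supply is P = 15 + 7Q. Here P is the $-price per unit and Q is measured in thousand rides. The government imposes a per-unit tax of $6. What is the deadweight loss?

$1.50 thousand

Competitive equilibrium: 39 − 5Q = 15 + 7Q → Q* = 2, P* = 29.
With the tax, the buyer price exceeds the seller price by 6: (39 − 5Q) − (15 + 7Q) = 6 → Q' = 1.5.
ΔQ = 2 − 1.5 = 0.5; the wedge equals the tax, 6.
The triangle = ½ × 0.5 × 6 = $1.50 thousand.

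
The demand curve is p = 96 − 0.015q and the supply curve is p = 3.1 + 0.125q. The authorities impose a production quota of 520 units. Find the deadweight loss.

1442.89

Competitive equilibrium: 96 − 0.015q = 3.1 + 0.125q → q* = 663.5714, p* = 86.0464.
At q = 520: demand price = 96 − 0.015·520 = 88.2; supply price = 3.1 + 0.125·520 = 68.1.
Δq = 663.5714 − 520 = 143.5714; wedge = 88.2 − 68.1 = 20.1.
Deadweight loss = ½ × 143.5714 × 20.1 = 1442.89.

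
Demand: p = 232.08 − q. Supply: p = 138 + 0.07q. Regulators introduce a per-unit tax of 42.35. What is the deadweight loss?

Competitive equilibrium: 232.08 − q = 138 + 0.07q → q* = 87.9252, p* = 144.1548.
With the tax, the buyer price exceeds the seller price by 42.35: (232.08 − q) − (138 + 0.07q) = 42.35 → q' = 48.3458.
Δq = 87.9252 − 48.3458 = 39.5794; the wedge equals the tax, 42.35.
The triangle = ½ × 39.5794 × 42.35 = 838.09.

838.09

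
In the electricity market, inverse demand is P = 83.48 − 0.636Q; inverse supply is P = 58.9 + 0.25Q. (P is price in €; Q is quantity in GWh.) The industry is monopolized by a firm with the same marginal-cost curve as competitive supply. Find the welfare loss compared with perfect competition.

Competitive equilibrium: 83.48 − 0.636Q = 58.9 + 0.25Q → Q* = 27.7427, P* = 65.8357.
Marginal revenue: MR = 83.48 − 1.272Q. Set MR = MC: 83.48 − 1.272Q = 58.9 + 0.25Q → Q_m = 16.1498.
Price P_m = 83.48 − 0.636·16.1498 = 73.2087; MC(Q_m) = 58.9 + 0.25·16.1498 = 62.9375.
Competitive Q* = 27.7427, so ΔQ = 11.5929; wedge = 73.2087 − 62.9375 = 10.2712.
DWL = ½ × 11.5929 × 10.2712 = €59.54.

€59.54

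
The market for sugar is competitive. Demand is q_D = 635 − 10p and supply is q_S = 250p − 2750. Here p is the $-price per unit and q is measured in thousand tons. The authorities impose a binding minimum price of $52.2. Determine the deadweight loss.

In inverse form: demand p = 63.5 − 0.1q, supply p = 11 + 0.004q.
Competitive equilibrium: 63.5 − 0.1q = 11 + 0.004q → q* = 504.8077, p* = 13.0192.
At the floor p = 52.2, quantity demanded = (63.5 − 52.2)/0.1 = 113.
Sellers' marginal cost at q' = 113: 11 + 0.004·113 = 11.452.
Δq = 504.8077 − 113 = 391.8077; wedge = 52.2 − 11.452 = 40.748.
The triangle = ½ × 391.8077 × 40.748 = $7982.69 thousand.

$7982.69 thousand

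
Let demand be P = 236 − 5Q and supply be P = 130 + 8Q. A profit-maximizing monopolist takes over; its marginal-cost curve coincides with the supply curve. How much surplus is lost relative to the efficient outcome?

33.35

Competitive equilibrium: 236 − 5Q = 130 + 8Q → Q* = 8.15385, P* = 195.23077.
Marginal revenue: MR = 236 − 10Q. Set MR = MC: 236 − 10Q = 130 + 8Q → Q_m = 5.88889.
Price P_m = 236 − 5·5.88889 = 206.55555; MC(Q_m) = 130 + 8·5.88889 = 177.11112.
Competitive Q* = 8.15385, so ΔQ = 2.26496; wedge = 206.55555 − 177.11112 = 29.44443.
Deadweight loss = ½ × 2.26496 × 29.44443 = 33.35.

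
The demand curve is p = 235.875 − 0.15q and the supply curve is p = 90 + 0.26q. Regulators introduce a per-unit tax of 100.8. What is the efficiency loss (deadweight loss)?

12391.02

Competitive equilibrium: 235.875 − 0.15q = 90 + 0.26q → q* = 355.79268, p* = 182.5061.
With the tax, the buyer price exceeds the seller price by 100.8: (235.875 − 0.15q) − (90 + 0.26q) = 100.8 → q' = 109.93902.
Δq = 355.79268 − 109.93902 = 245.85366; the wedge equals the tax, 100.8.
Deadweight loss = ½ × 245.85366 × 100.8 = 12391.02.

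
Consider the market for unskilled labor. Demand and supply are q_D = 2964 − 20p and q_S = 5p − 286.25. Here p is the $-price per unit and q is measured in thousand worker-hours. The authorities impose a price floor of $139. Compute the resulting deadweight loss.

In inverse form: demand p = 148.2 − 0.05q, supply p = 57.25 + 0.2q.
Competitive equilibrium: 148.2 − 0.05q = 57.25 + 0.2q → q* = 363.8, p* = 130.01.
At the floor p = 139, quantity demanded = (148.2 − 139)/0.05 = 184.
Sellers' marginal cost at q' = 184: 57.25 + 0.2·184 = 94.05.
Δq = 363.8 − 184 = 179.8; wedge = 139 − 94.05 = 44.95.
Welfare loss = ½ × 179.8 × 44.95 = $4041.005 thousand.

$4041.005 thousand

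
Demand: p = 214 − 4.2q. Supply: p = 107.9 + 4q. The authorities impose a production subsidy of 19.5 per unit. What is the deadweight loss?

Competitive equilibrium: 214 − 4.2q = 107.9 + 4q → q* = 12.939, p* = 159.6561.
The subsidy lowers effective supply by 19.5: p = 88.4 + 4q.
New quantity: 214 − 4.2q = 88.4 + 4q → q' = 15.3171.
Overproduction Δq = 15.3171 − 12.939 = 2.3781; wedge = subsidy = 19.5.
Welfare loss = ½ × 2.3781 × 19.5 = 23.19.

23.19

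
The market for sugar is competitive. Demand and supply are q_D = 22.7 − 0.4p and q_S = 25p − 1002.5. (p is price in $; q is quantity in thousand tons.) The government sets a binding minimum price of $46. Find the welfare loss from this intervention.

$6.46 thousand

In inverse form: demand p = 56.75 − 2.5q, supply p = 40.1 + 0.04q.
Competitive equilibrium: 56.75 − 2.5q = 40.1 + 0.04q → q* = 6.5551, p* = 40.3622.
At the floor p = 46, quantity demanded = (56.75 − 46)/2.5 = 4.3.
Sellers' marginal cost at q' = 4.3: 40.1 + 0.04·4.3 = 40.272.
Δq = 6.5551 − 4.3 = 2.2551; wedge = 46 − 40.272 = 5.728.
Welfare loss = ½ × 2.2551 × 5.728 = $6.46 thousand.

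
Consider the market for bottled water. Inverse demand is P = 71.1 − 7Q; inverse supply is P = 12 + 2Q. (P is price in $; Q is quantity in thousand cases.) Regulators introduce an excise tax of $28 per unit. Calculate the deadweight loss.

Competitive equilibrium: 71.1 − 7Q = 12 + 2Q → Q* = 6.5667, P* = 25.1333.
With the tax, the buyer price exceeds the seller price by 28: (71.1 − 7Q) − (12 + 2Q) = 28 → Q' = 3.4556.
ΔQ = 6.5667 − 3.4556 = 3.1111; the wedge equals the tax, 28.
DWL = ½ × 3.1111 × 28 = $43.56 thousand.

$43.56 thousand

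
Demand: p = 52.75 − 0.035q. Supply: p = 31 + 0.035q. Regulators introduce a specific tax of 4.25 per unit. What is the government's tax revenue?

1062.50

Competitive equilibrium: 52.75 − 0.035q = 31 + 0.035q → q* = 310.7143, p* = 41.875.
With the tax, the buyer price exceeds the seller price by 4.25: (52.75 − 0.035q) − (31 + 0.035q) = 4.25 → q' = 250.
Tax revenue = 4.25 × 250 = 1062.50.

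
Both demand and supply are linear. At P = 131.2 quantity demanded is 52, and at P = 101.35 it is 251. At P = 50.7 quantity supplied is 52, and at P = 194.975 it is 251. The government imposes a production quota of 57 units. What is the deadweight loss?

3311.44

Demand slope = (101.35 − 131.2)/(251 − 52) = −0.15, so P = 139 − 0.15Q.
Supply slope = (194.975 − 50.7)/(251 − 52) = 0.725, so P = 13 + 0.725Q.
Competitive equilibrium: 139 − 0.15Q = 13 + 0.725Q → Q* = 144, P* = 117.4.
At Q = 57: demand price = 139 − 0.15·57 = 130.45; supply price = 13 + 0.725·57 = 54.325.
ΔQ = 144 − 57 = 87; wedge = 130.45 − 54.325 = 76.125.
Welfare loss = ½ × 87 × 76.125 = 3311.44.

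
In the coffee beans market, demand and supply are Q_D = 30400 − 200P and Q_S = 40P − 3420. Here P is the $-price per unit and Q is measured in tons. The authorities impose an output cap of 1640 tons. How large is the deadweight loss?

In inverse form: demand P = 152 − 0.005Q, supply P = 85.5 + 0.025Q.
Competitive equilibrium: 152 − 0.005Q = 85.5 + 0.025Q → Q* = 2216.6667, P* = 140.9167.
At Q = 1640: demand price = 152 − 0.005·1640 = 143.8; supply price = 85.5 + 0.025·1640 = 126.5.
ΔQ = 2216.6667 − 1640 = 576.6667; wedge = 143.8 − 126.5 = 17.3.
The triangle = ½ × 576.6667 × 17.3 = $4988.17.

$4988.17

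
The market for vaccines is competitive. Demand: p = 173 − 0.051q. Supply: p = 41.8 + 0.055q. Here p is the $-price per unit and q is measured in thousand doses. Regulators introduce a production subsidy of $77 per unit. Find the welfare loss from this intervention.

$27966.98 thousand

Competitive equilibrium: 173 − 0.051q = 41.8 + 0.055q → q* = 1237.7358, p* = 109.8755.
The subsidy lowers effective supply by 77: p = 0.055q − 35.2.
New quantity: 173 − 0.051q = 0.055q − 35.2 → q' = 1964.1509.
Overproduction Δq = 1964.1509 − 1237.7358 = 726.4151; wedge = subsidy = 77.
Deadweight loss = ½ × 726.4151 × 77 = $27966.98 thousand.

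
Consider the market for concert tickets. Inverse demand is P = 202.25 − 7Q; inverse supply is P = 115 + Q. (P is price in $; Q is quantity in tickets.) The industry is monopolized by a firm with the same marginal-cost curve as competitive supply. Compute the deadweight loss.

Competitive equilibrium: 202.25 − 7Q = 115 + Q → Q* = 10.9063, P* = 125.9063.
Marginal revenue: MR = 202.25 − 14Q. Set MR = MC: 202.25 − 14Q = 115 + Q → Q_m = 5.8167.
Price P_m = 202.25 − 7·5.8167 = 161.5331; MC(Q_m) = 115 + 1·5.8167 = 120.8167.
Competitive Q* = 10.9063, so ΔQ = 5.0896; wedge = 161.5331 − 120.8167 = 40.7164.
Welfare loss = ½ × 5.0896 × 40.7164 = $103.62.

$103.62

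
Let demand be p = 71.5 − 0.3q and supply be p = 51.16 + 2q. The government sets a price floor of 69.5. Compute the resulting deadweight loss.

Competitive equilibrium: 71.5 − 0.3q = 51.16 + 2q → q* = 8.8435, p* = 68.847.
At the floor p = 69.5, quantity demanded = (71.5 − 69.5)/0.3 = 6.6667.
Sellers' marginal cost at q' = 6.6667: 51.16 + 2·6.6667 = 64.4934.
Δq = 8.8435 − 6.6667 = 2.1768; wedge = 69.5 − 64.4934 = 5.0066.
DWL = ½ × 2.1768 × 5.0066 = 5.45.

5.45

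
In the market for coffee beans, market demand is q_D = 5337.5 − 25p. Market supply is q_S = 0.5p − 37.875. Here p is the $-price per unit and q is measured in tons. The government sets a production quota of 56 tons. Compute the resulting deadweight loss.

In inverse form: demand p = 213.5 − 0.04q, supply p = 75.75 + 2q.
Competitive equilibrium: 213.5 − 0.04q = 75.75 + 2q → q* = 67.5245, p* = 210.799.
At q = 56: demand price = 213.5 − 0.04·56 = 211.26; supply price = 75.75 + 2·56 = 187.75.
Δq = 67.5245 − 56 = 11.5245; wedge = 211.26 − 187.75 = 23.51.
Welfare loss = ½ × 11.5245 × 23.51 = $135.47.

$135.47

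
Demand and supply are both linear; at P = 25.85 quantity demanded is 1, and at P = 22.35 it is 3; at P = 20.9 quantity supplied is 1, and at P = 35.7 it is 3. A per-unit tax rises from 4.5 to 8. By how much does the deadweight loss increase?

2.39

Demand slope = (22.35 − 25.85)/(3 − 1) = −1.75, so P = 27.6 − 1.75Q.
Supply slope = (35.7 − 20.9)/(3 − 1) = 7.4, so P = 13.5 + 7.4Q.
Competitive equilibrium: 27.6 − 1.75Q = 13.5 + 7.4Q → Q* = 1.541, P* = 24.9033.
For a per-unit tax t: ΔQ = t/9.15, so DWL = ½·t·(t/9.15) = t²/18.3.
At t = 4.5: DWL = 1.107. At t = 8: DWL = 3.497.
Increase = 3.497 − 1.107 = 2.39.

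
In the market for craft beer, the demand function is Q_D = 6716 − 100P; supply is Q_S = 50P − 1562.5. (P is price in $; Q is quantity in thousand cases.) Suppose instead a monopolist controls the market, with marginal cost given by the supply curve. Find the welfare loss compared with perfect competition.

$1343.26 thousand

In inverse form: demand P = 67.16 − 0.01Q, supply P = 31.25 + 0.02Q.
Competitive equilibrium: 67.16 − 0.01Q = 31.25 + 0.02Q → Q* = 1197, P* = 55.19.
Marginal revenue: MR = 67.16 − 0.02Q. Set MR = MC: 67.16 − 0.02Q = 31.25 + 0.02Q → Q_m = 897.75.
Price P_m = 67.16 − 0.01·897.75 = 58.1825; MC(Q_m) = 31.25 + 0.02·897.75 = 49.205.
Competitive Q* = 1197, so ΔQ = 299.25; wedge = 58.1825 − 49.205 = 8.9775.
The triangle = ½ × 299.25 × 8.9775 = $1343.26 thousand.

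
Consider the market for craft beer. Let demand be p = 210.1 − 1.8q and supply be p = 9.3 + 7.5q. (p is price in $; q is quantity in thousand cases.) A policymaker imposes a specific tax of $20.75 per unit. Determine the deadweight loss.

$23.15 thousand

Competitive equilibrium: 210.1 − 1.8q = 9.3 + 7.5q → q* = 21.5914, p* = 171.2355.
With the tax, the buyer price exceeds the seller price by 20.75: (210.1 − 1.8q) − (9.3 + 7.5q) = 20.75 → q' = 19.3602.
Δq = 21.5914 − 19.3602 = 2.2312; the wedge equals the tax, 20.75.
The triangle = ½ × 2.2312 × 20.75 = $23.15 thousand.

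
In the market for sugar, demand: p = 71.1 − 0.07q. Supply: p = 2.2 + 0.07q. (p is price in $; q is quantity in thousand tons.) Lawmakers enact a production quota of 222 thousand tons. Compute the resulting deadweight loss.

$5108.40 thousand

Competitive equilibrium: 71.1 − 0.07q = 2.2 + 0.07q → q* = 492.1429, p* = 36.65.
At q = 222: demand price = 71.1 − 0.07·222 = 55.56; supply price = 2.2 + 0.07·222 = 17.74.
Δq = 492.1429 − 222 = 270.1429; wedge = 55.56 − 17.74 = 37.82.
The triangle = ½ × 270.1429 × 37.82 = $5108.40 thousand.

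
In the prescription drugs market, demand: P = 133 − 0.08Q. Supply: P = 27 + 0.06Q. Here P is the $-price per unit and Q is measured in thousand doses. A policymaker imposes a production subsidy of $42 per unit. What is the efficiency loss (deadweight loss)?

Competitive equilibrium: 133 − 0.08Q = 27 + 0.06Q → Q* = 757.1429, P* = 72.4286.
The subsidy lowers effective supply by 42: P = 0.06Q − 15.
New quantity: 133 − 0.08Q = 0.06Q − 15 → Q' = 1057.1429.
Overproduction ΔQ = 1057.1429 − 757.1429 = 300; wedge = subsidy = 42.
Welfare loss = ½ × 300 × 42 = $6300 thousand.

$6300 thousand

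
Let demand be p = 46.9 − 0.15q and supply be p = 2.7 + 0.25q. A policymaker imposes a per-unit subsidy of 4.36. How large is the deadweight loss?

23.762

Competitive equilibrium: 46.9 − 0.15q = 2.7 + 0.25q → q* = 110.5, p* = 30.325.
The subsidy lowers effective supply by 4.36: p = 0.25q − 1.66.
New quantity: 46.9 − 0.15q = 0.25q − 1.66 → q' = 121.4.
Overproduction Δq = 121.4 − 110.5 = 10.9; wedge = subsidy = 4.36.
The triangle = ½ × 10.9 × 4.36 = 23.762.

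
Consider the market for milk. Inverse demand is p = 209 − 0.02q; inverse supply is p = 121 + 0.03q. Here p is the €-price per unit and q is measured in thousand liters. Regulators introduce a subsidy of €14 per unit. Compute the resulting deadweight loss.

€1960 thousand

Competitive equilibrium: 209 − 0.02q = 121 + 0.03q → q* = 1760, p* = 173.8.
The subsidy lowers effective supply by 14: p = 107 + 0.03q.
New quantity: 209 − 0.02q = 107 + 0.03q → q' = 2040.
Overproduction Δq = 2040 − 1760 = 280; wedge = subsidy = 14.
Deadweight loss = ½ × 280 × 14 = €1960 thousand.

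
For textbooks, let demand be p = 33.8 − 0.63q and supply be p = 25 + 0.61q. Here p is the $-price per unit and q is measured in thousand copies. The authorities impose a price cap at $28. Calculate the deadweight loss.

$2.94 thousand

Competitive equilibrium: 33.8 − 0.63q = 25 + 0.61q → q* = 7.0968, p* = 29.329.
At the ceiling p = 28, quantity supplied = (28 − 25)/0.61 = 4.918.
Willingness to pay at q' = 4.918: 33.8 − 0.63·4.918 = 30.7017.
Δq = 7.0968 − 4.918 = 2.1788; wedge = 30.7017 − 28 = 2.7017.
The triangle = ½ × 2.1788 × 2.7017 = $2.94 thousand.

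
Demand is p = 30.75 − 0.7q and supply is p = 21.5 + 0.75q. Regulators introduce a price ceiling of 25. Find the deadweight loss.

Competitive equilibrium: 30.75 − 0.7q = 21.5 + 0.75q → q* = 6.3793, p* = 26.2845.
At the ceiling p = 25, quantity supplied = (25 − 21.5)/0.75 = 4.6667.
Willingness to pay at q' = 4.6667: 30.75 − 0.7·4.6667 = 27.4833.
Δq = 6.3793 − 4.6667 = 1.7126; wedge = 27.4833 − 25 = 2.4833.
Welfare loss = ½ × 1.7126 × 2.4833 = 2.13.

2.13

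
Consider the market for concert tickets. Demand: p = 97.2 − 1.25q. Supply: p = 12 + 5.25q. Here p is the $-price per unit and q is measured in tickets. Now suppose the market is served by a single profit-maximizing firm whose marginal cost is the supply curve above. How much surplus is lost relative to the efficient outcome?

Competitive equilibrium: 97.2 − 1.25q = 12 + 5.25q → q* = 13.1077, p* = 80.8154.
Marginal revenue: MR = 97.2 − 2.5q. Set MR = MC: 97.2 − 2.5q = 12 + 5.25q → q_m = 10.9935.
Price p_m = 97.2 − 1.25·10.9935 = 83.4581; MC(q_m) = 12 + 5.25·10.9935 = 69.7159.
Competitive q* = 13.1077, so Δq = 2.1142; wedge = 83.4581 − 69.7159 = 13.7422.
Welfare loss = ½ × 2.1142 × 13.7422 = $14.53.

$14.53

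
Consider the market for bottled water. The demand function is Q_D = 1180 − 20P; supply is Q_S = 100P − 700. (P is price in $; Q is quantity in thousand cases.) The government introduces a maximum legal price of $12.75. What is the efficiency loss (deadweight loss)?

In inverse form: demand P = 59 − 0.05Q, supply P = 7 + 0.01Q.
Competitive equilibrium: 59 − 0.05Q = 7 + 0.01Q → Q* = 866.6667, P* = 15.6667.
At the ceiling P = 12.75, quantity supplied = (12.75 − 7)/0.01 = 575.
Willingness to pay at Q' = 575: 59 − 0.05·575 = 30.25.
ΔQ = 866.6667 − 575 = 291.6667; wedge = 30.25 − 12.75 = 17.5.
Deadweight loss = ½ × 291.6667 × 17.5 = $2552.08 thousand.

$2552.08 thousand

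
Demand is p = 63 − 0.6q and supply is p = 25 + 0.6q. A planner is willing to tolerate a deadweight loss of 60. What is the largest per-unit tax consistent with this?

12

Competitive equilibrium: 63 − 0.6q = 25 + 0.6q → q* = 31.6667, p* = 44.
A tax t gives Δq = t/1.2 and wedge t, so DWL = t²/2.4.
t²/2.4 = 60 → t² = 144 → t = 12.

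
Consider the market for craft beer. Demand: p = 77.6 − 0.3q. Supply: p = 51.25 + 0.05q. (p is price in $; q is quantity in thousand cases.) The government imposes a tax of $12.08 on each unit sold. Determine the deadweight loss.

Competitive equilibrium: 77.6 − 0.3q = 51.25 + 0.05q → q* = 75.2857, p* = 55.0143.
With the tax, the buyer price exceeds the seller price by 12.08: (77.6 − 0.3q) − (51.25 + 0.05q) = 12.08 → q' = 40.7714.
Δq = 75.2857 − 40.7714 = 34.5143; the wedge equals the tax, 12.08.
DWL = ½ × 34.5143 × 12.08 = $208.47 thousand.

$208.47 thousand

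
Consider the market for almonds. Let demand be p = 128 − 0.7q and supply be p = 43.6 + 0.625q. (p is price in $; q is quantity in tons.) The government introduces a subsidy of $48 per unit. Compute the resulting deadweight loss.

$869.43

Competitive equilibrium: 128 − 0.7q = 43.6 + 0.625q → q* = 63.6981, p* = 83.4113.
The subsidy lowers effective supply by 48: p = 0.625q − 4.4.
New quantity: 128 − 0.7q = 0.625q − 4.4 → q' = 99.9245.
Overproduction Δq = 99.9245 − 63.6981 = 36.2264; wedge = subsidy = 48.
The triangle = ½ × 36.2264 × 48 = $869.43.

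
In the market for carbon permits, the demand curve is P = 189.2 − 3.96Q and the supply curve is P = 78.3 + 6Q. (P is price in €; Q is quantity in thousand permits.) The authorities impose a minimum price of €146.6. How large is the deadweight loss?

Competitive equilibrium: 189.2 − 3.96Q = 78.3 + 6Q → Q* = 11.1345, P* = 145.1072.
At the floor P = 146.6, quantity demanded = (189.2 − 146.6)/3.96 = 10.7576.
Sellers' marginal cost at Q' = 10.7576: 78.3 + 6·10.7576 = 142.8456.
ΔQ = 11.1345 − 10.7576 = 0.3769; wedge = 146.6 − 142.8456 = 3.7544.
The triangle = ½ × 0.3769 × 3.7544 = €0.71 thousand.

€0.71 thousand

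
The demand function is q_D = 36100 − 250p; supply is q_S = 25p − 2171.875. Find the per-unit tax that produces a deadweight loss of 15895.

In inverse form: demand p = 144.4 − 0.004q, supply p = 86.875 + 0.04q.
Competitive equilibrium: 144.4 − 0.004q = 86.875 + 0.04q → q* = 1307.3864, p* = 139.1705.
A tax t gives Δq = t/0.044 and wedge t, so DWL = t²/0.088.
t²/0.088 = 15895 → t² = 1398.76 → t = 37.4.

37.4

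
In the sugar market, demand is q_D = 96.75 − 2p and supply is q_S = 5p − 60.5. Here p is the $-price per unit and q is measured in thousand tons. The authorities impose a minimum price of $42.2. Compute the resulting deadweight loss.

$545.30 thousand

In inverse form: demand p = 48.375 − 0.5q, supply p = 12.1 + 0.2q.
Competitive equilibrium: 48.375 − 0.5q = 12.1 + 0.2q → q* = 51.8214, p* = 22.4643.
At the floor p = 42.2, quantity demanded = (48.375 − 42.2)/0.5 = 12.35.
Sellers' marginal cost at q' = 12.35: 12.1 + 0.2·12.35 = 14.57.
Δq = 51.8214 − 12.35 = 39.4714; wedge = 42.2 − 14.57 = 27.63.
Welfare loss = ½ × 39.4714 × 27.63 = $545.30 thousand.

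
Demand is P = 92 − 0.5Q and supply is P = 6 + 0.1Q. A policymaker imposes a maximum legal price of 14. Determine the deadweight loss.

1203.33

Competitive equilibrium: 92 − 0.5Q = 6 + 0.1Q → Q* = 143.3333, P* = 20.3333.
At the ceiling P = 14, quantity supplied = (14 − 6)/0.1 = 80.
Willingness to pay at Q' = 80: 92 − 0.5·80 = 52.
ΔQ = 143.3333 − 80 = 63.3333; wedge = 52 − 14 = 38.
DWL = ½ × 63.3333 × 38 = 1203.33.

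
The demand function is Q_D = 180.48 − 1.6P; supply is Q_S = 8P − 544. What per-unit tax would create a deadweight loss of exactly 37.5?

7.5

In inverse form: demand P = 112.8 − 0.625Q, supply P = 68 + 0.125Q.
Competitive equilibrium: 112.8 − 0.625Q = 68 + 0.125Q → Q* = 59.7333, P* = 75.4667.
A tax t gives ΔQ = t/0.75 and wedge t, so DWL = t²/1.5.
t²/1.5 = 37.5 → t² = 56.25 → t = 7.5.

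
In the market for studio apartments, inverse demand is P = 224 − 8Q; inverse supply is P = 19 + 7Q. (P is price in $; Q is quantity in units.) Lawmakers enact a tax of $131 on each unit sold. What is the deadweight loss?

$572.03

Competitive equilibrium: 224 − 8Q = 19 + 7Q → Q* = 13.66667, P* = 114.66667.
With the tax, the buyer price exceeds the seller price by 131: (224 − 8Q) − (19 + 7Q) = 131 → Q' = 4.93333.
ΔQ = 13.66667 − 4.93333 = 8.73334; the wedge equals the tax, 131.
DWL = ½ × 8.73334 × 131 = $572.03.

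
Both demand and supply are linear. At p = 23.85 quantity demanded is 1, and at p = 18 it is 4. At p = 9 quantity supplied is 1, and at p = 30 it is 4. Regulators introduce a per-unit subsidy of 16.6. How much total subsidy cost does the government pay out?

74.93

Demand slope = (18 − 23.85)/(4 − 1) = −1.95, so p = 25.8 − 1.95q.
Supply slope = (30 − 9)/(4 − 1) = 7, so p = 2 + 7q.
Competitive equilibrium: 25.8 − 1.95q = 2 + 7q → q* = 2.6592, p* = 20.6145.
The subsidy lowers effective supply by 16.6: p = 7q − 14.6.
New quantity: 25.8 − 1.95q = 7q − 14.6 → q' = 4.514.
Total subsidy cost = 16.6 × 4.514 = 74.93.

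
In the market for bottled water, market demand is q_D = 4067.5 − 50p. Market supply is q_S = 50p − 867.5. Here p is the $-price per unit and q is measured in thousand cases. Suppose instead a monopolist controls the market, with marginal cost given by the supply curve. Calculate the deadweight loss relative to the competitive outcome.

In inverse form: demand p = 81.35 − 0.02q, supply p = 17.35 + 0.02q.
Competitive equilibrium: 81.35 − 0.02q = 17.35 + 0.02q → q* = 1600, p* = 49.35.
Marginal revenue: MR = 81.35 − 0.04q. Set MR = MC: 81.35 − 0.04q = 17.35 + 0.02q → q_m = 1066.66667.
Price p_m = 81.35 − 0.02·1066.66667 = 60.01667; MC(q_m) = 17.35 + 0.02·1066.66667 = 38.68333.
Competitive q* = 1600, so Δq = 533.33333; wedge = 60.01667 − 38.68333 = 21.33334.
The triangle = ½ × 533.33333 × 21.33334 = $5688.89 thousand.

$5688.89 thousand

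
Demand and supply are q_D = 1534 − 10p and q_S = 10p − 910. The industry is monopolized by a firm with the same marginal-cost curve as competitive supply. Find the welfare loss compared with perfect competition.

In inverse form: demand p = 153.4 − 0.1q, supply p = 91 + 0.1q.
Competitive equilibrium: 153.4 − 0.1q = 91 + 0.1q → q* = 312, p* = 122.2.
Marginal revenue: MR = 153.4 − 0.2q. Set MR = MC: 153.4 − 0.2q = 91 + 0.1q → q_m = 208.
Price p_m = 153.4 − 0.1·208 = 132.6; MC(q_m) = 91 + 0.1·208 = 111.8.
Competitive q* = 312, so Δq = 104; wedge = 132.6 − 111.8 = 20.8.
Welfare loss = ½ × 104 × 20.8 = 1081.60.

1081.60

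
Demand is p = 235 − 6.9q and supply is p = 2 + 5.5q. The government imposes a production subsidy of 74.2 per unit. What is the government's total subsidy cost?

Competitive equilibrium: 235 − 6.9q = 2 + 5.5q → q* = 18.7903, p* = 105.3468.
The subsidy lowers effective supply by 74.2: p = 5.5q − 72.2.
New quantity: 235 − 6.9q = 5.5q − 72.2 → q' = 24.7742.
Total subsidy cost = 74.2 × 24.7742 = 1838.25.

1838.25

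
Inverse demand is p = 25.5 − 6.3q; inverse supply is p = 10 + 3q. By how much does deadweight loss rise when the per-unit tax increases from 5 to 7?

1.29

Competitive equilibrium: 25.5 − 6.3q = 10 + 3q → q* = 1.6667, p* = 15.
For a per-unit tax t: Δq = t/9.3, so DWL = ½·t·(t/9.3) = t²/18.6.
At t = 5: DWL = 1.344. At t = 7: DWL = 2.634.
Increase = 2.634 − 1.344 = 1.29.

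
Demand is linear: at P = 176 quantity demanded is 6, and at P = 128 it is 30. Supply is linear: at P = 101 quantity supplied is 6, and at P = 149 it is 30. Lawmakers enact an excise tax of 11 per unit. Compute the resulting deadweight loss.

15.125

Demand slope = (128 − 176)/(30 − 6) = −2, so P = 188 − 2Q.
Supply slope = (149 − 101)/(30 − 6) = 2, so P = 89 + 2Q.
Competitive equilibrium: 188 − 2Q = 89 + 2Q → Q* = 24.75, P* = 138.5.
With the tax, the buyer price exceeds the seller price by 11: (188 − 2Q) − (89 + 2Q) = 11 → Q' = 22.
ΔQ = 24.75 − 22 = 2.75; the wedge equals the tax, 11.
Deadweight loss = ½ × 2.75 × 11 = 15.125.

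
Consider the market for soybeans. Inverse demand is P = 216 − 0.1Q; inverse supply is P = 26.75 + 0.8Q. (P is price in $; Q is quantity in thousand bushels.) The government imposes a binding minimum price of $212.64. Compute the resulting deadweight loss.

$14046.77 thousand

Competitive equilibrium: 216 − 0.1Q = 26.75 + 0.8Q → Q* = 210.2778, P* = 194.9722.
At the floor P = 212.64, quantity demanded = (216 − 212.64)/0.1 = 33.6.
Sellers' marginal cost at Q' = 33.6: 26.75 + 0.8·33.6 = 53.63.
ΔQ = 210.2778 − 33.6 = 176.6778; wedge = 212.64 − 53.63 = 159.01.
Deadweight loss = ½ × 176.6778 × 159.01 = $14046.77 thousand.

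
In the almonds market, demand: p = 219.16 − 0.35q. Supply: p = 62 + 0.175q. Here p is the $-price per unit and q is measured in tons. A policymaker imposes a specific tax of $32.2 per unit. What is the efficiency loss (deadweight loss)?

Competitive equilibrium: 219.16 − 0.35q = 62 + 0.175q → q* = 299.3524, p* = 114.3867.
With the tax, the buyer price exceeds the seller price by 32.2: (219.16 − 0.35q) − (62 + 0.175q) = 32.2 → q' = 238.019.
Δq = 299.3524 − 238.019 = 61.3334; the wedge equals the tax, 32.2.
DWL = ½ × 61.3334 × 32.2 = $987.47.

$987.47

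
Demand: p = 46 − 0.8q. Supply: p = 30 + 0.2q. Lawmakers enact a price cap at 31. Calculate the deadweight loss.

60.50

Competitive equilibrium: 46 − 0.8q = 30 + 0.2q → q* = 16, p* = 33.2.
At the ceiling p = 31, quantity supplied = (31 − 30)/0.2 = 5.
Willingness to pay at q' = 5: 46 − 0.8·5 = 42.
Δq = 16 − 5 = 11; wedge = 42 − 31 = 11.
DWL = ½ × 11 × 11 = 60.50.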